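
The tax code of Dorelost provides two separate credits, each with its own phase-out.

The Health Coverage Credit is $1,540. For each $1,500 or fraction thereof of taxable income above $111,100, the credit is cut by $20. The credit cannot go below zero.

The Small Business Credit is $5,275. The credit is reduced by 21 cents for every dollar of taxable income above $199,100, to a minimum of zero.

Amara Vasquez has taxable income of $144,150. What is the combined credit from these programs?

$6,355

Health Coverage Credit: income exceeds $111,100 by $33,050, which is 23 full-or-partial $1,500 increments; reduction = 23 × $20 = $460, leaving $1,080.
Small Business Credit: $144,150 is at or below the $199,100 threshold, so the full $5,275 applies.
Total: $1,080 + $5,275 = $6,355.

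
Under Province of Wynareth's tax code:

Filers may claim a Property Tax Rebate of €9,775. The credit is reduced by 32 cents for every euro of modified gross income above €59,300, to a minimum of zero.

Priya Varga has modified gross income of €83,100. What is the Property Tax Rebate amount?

€2,159

Property Tax Rebate: 32% of the €23,800 excess over €59,300 is €7,616; credit = €9,775 − €7,616 = €2,159.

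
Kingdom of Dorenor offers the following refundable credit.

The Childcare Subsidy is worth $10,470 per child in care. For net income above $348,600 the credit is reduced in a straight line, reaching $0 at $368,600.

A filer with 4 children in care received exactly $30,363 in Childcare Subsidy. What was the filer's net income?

$354,100

Full credit = 4 × $10,470 = $41,880.
$30,363 is 30,363/41,880 of the full $41,880, so 11,517/41,880 of the $20,000 range has been used: income = $348,600 + $20,000 × 11,517/41,880 = $354,100.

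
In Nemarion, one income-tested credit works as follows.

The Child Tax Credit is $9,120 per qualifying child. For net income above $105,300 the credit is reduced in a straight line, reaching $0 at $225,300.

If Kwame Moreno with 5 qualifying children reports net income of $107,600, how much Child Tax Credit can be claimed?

Child Tax Credit: base = 5 × $9,120 = $45,600. $107,600 is $2,300 into a $120,000 phase-out range, leaving 117,700/120,000 of the credit: $45,600 × 117,700/120,000 = $44,726.

$44,726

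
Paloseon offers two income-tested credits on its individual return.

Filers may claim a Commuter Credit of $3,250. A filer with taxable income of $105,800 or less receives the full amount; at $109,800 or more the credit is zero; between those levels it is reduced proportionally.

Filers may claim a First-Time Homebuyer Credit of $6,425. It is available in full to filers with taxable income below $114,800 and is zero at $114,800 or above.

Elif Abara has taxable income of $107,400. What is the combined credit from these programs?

$8,375

Commuter Credit: $107,400 is $1,600 into a $4,000 phase-out range, leaving 2,400/4,000 of the credit: $3,250 × 2,400/4,000 = $1,950.
First-Time Homebuyer Credit: $107,400 is below the $114,800 cutoff, so the full $6,425 applies.
Total: $1,950 + $6,425 = $8,375.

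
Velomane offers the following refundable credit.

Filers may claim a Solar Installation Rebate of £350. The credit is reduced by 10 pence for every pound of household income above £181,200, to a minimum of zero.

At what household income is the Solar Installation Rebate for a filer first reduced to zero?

The credit falls by 10% of each pound above £181,200, so it reaches zero when the excess is £350 / 10% = £3,500: income = £181,200 + £3,500 = £184,700.

£184,700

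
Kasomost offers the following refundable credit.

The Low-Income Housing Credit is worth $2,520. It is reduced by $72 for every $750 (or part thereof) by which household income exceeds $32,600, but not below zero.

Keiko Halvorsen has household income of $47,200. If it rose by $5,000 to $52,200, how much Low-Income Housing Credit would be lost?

At $47,200 — income exceeds $32,600 by $14,600, which is 20 full-or-partial $750 increments; reduction = 20 × $72 = $1,440, leaving $1,080.
At $52,200 — income exceeds $32,600 by $19,600, which is 27 full-or-partial $750 increments; reduction = 27 × $72 = $1,944, leaving $576.
Lost: $1,080 − $576 = $504.

$504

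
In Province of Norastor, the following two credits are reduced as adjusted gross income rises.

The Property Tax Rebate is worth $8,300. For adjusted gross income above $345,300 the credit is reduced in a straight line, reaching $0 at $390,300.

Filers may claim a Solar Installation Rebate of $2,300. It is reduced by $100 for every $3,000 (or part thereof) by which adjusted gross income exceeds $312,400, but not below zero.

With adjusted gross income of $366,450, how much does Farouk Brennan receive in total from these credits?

$4,799

Property Tax Rebate: $366,450 is $21,150 into a $45,000 phase-out range, leaving 23,850/45,000 of the credit: $8,300 × 23,850/45,000 = $4,399.
Solar Installation Rebate: income exceeds $312,400 by $54,050, which is 19 full-or-partial $3,000 increments; reduction = 19 × $100 = $1,900, leaving $400.
Total: $4,399 + $400 = $4,799.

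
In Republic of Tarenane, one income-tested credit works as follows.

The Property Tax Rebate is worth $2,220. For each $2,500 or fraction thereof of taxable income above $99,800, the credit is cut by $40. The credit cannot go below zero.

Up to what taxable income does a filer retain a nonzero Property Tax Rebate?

$237,300

After 55 increments the reduction is 55 × $40 = $2,200, leaving $20; one more increment wipes it out. Increment 55 ends at excess 55 × $2,500 = $137,500, so the highest qualifying income is $99,800 + $137,500 = $237,300.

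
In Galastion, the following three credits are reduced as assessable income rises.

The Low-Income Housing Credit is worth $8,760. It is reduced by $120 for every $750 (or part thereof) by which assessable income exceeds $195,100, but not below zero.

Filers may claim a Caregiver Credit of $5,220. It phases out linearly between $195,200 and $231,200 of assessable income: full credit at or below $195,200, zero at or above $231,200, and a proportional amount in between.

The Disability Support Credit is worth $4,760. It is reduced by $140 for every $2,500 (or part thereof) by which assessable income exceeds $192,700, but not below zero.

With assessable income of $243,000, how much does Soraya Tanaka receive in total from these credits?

Low-Income Housing Credit: income exceeds $195,100 by $47,900, which is 64 full-or-partial $750 increments; reduction = 64 × $120 = $7,680, leaving $1,080.
Caregiver Credit: $243,000 is at or above $231,200, so the credit is $0.
Disability Support Credit: income exceeds $192,700 by $50,300, which is 21 full-or-partial $2,500 increments; reduction = 21 × $140 = $2,940, leaving $1,820.
Total: $1,080 + $0 + $1,820 = $2,900.

$2,900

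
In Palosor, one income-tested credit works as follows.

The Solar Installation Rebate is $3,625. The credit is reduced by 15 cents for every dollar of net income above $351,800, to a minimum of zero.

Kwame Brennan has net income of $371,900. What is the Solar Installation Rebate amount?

$610

Solar Installation Rebate: 15% of the $20,100 excess over $351,800 is $3,015; credit = $3,625 − $3,015 = $610.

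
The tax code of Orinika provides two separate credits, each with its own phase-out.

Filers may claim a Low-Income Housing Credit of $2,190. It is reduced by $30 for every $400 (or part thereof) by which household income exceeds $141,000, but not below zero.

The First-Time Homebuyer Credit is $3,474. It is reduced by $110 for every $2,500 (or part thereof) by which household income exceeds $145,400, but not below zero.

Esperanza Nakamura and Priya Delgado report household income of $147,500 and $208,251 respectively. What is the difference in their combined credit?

$4,430

Esperanza ($147,500): Low-Income Housing Credit: income exceeds $141,000 by $6,500, which is 17 full-or-partial $400 increments; reduction = 17 × $30 = $510, leaving $1,680. First-Time Homebuyer Credit: income exceeds $145,400 by $2,100, which is 1 full-or-partial $2,500 increment; reduction = 1 × $110 = $110, leaving $3,364. total $1,680 + $3,364 = $5,044
Priya ($208,251): Low-Income Housing Credit: income exceeds $141,000 by $67,251 → 169 increments × $30 = $5,070 ≥ base, so the credit is $0. First-Time Homebuyer Credit: income exceeds $145,400 by $62,851, which is 26 full-or-partial $2,500 increments; reduction = 26 × $110 = $2,860, leaving $614. total $0 + $614 = $614
Difference: |$5,044 − $614| = $4,430.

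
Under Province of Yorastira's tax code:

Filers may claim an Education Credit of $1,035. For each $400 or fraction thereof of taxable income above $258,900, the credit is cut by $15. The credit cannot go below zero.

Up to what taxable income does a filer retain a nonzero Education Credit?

After 68 increments the reduction is 68 × $15 = $1,020, leaving $15; one more increment wipes it out. Increment 68 ends at excess 68 × $400 = $27,200, so the highest qualifying income is $258,900 + $27,200 = $286,100.

$286,100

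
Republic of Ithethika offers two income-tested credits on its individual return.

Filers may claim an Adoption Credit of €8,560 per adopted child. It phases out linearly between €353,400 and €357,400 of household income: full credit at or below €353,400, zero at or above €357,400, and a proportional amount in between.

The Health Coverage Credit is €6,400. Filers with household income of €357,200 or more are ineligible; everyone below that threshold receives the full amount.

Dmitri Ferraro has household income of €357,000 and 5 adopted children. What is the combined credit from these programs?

€10,680

Adoption Credit: base = 5 × €8,560 = €42,800. €357,000 is €3,600 into a €4,000 phase-out range, leaving 400/4,000 of the credit: €42,800 × 400/4,000 = €4,280.
Health Coverage Credit: €357,000 is below the €357,200 cutoff, so the full €6,400 applies.
Total: €4,280 + €6,400 = €10,680.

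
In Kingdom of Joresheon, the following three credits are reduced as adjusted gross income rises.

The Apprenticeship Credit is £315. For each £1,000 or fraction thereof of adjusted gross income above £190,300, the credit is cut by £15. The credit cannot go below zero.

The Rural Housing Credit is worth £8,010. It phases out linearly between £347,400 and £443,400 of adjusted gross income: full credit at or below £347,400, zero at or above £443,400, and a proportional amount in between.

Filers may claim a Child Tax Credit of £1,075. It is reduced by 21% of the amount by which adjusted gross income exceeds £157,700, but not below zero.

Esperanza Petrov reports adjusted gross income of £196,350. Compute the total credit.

£8,220

Apprenticeship Credit: income exceeds £190,300 by £6,050, which is 7 full-or-partial £1,000 increments; reduction = 7 × £15 = £105, leaving £210.
Rural Housing Credit: £196,350 is at or below the £347,400 threshold, so the full £8,010 applies.
Child Tax Credit: 21% of the £38,650 excess over £157,700 is £8,116.50 ≥ base, so the credit is £0.
Total: £210 + £8,010 + £0 = £8,220.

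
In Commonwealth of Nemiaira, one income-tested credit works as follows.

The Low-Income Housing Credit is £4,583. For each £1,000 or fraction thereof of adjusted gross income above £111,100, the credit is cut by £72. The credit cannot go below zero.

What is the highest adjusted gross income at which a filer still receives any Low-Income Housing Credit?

After 63 increments the reduction is 63 × £72 = £4,536, leaving £47; one more increment wipes it out. Increment 63 ends at excess 63 × £1,000 = £63,000, so the highest qualifying income is £111,100 + £63,000 = £174,100.

£174,100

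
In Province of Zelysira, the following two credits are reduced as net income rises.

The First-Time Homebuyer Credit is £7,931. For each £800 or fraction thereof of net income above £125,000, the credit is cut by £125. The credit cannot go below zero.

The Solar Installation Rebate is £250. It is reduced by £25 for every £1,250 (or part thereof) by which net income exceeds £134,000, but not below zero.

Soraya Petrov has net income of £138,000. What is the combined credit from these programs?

First-Time Homebuyer Credit: income exceeds £125,000 by £13,000, which is 17 full-or-partial £800 increments; reduction = 17 × £125 = £2,125, leaving £5,806.
Solar Installation Rebate: income exceeds £134,000 by £4,000, which is 4 full-or-partial £1,250 increments; reduction = 4 × £25 = £100, leaving £150.
Total: £5,806 + £150 = £5,956.

£5,956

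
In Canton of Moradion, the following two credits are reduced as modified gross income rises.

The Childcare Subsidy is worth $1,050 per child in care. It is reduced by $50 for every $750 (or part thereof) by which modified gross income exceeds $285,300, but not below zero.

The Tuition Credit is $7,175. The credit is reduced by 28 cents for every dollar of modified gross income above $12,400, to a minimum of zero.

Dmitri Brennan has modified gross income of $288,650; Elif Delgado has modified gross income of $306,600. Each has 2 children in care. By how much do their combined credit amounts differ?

Dmitri ($288,650): Childcare Subsidy: base = 2 × $1,050 = $2,100. income exceeds $285,300 by $3,350, which is 5 full-or-partial $750 increments; reduction = 5 × $50 = $250, leaving $1,850. Tuition Credit: 28% of the $276,250 excess over $12,400 is $77,350 ≥ base, so the credit is $0. total $1,850 + $0 = $1,850
Elif ($306,600): Childcare Subsidy: base = 2 × $1,050 = $2,100. income exceeds $285,300 by $21,300, which is 29 full-or-partial $750 increments; reduction = 29 × $50 = $1,450, leaving $650. Tuition Credit: 28% of the $294,200 excess over $12,400 is $82,376 ≥ base, so the credit is $0. total $650 + $0 = $650
Difference: |$1,850 − $650| = $1,200.

$1,200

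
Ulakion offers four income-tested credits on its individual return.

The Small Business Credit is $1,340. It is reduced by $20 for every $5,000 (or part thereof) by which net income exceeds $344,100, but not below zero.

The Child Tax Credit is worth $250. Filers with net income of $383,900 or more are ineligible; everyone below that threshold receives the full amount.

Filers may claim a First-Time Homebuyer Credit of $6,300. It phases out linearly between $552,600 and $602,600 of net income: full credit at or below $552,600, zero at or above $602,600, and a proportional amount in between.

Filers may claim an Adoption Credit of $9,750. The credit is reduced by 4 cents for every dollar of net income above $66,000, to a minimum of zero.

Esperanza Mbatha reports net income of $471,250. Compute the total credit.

$7,120

Small Business Credit: income exceeds $344,100 by $127,150, which is 26 full-or-partial $5,000 increments; reduction = 26 × $20 = $520, leaving $820.
Child Tax Credit: $471,250 meets or exceeds the $383,900 cutoff, so the credit is $0.
First-Time Homebuyer Credit: $471,250 is at or below the $552,600 threshold, so the full $6,300 applies.
Adoption Credit: 4% of the $405,250 excess over $66,000 is $16,210 ≥ base, so the credit is $0.
Total: $820 + $0 + $6,300 + $0 = $7,120.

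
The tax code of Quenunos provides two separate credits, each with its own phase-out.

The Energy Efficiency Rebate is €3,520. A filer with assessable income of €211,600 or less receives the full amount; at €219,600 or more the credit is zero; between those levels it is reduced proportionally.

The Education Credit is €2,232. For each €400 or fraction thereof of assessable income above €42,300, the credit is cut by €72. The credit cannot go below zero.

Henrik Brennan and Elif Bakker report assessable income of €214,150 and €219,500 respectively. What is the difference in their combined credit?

€2,354

Henrik (€214,150): Energy Efficiency Rebate: €214,150 is €2,550 into a €8,000 phase-out range, leaving 5,450/8,000 of the credit: €3,520 × 5,450/8,000 = €2,398. Education Credit: income exceeds €42,300 by €171,850 → 430 increments × €72 = €30,960 ≥ base, so the credit is €0. total €2,398 + €0 = €2,398
Elif (€219,500): Energy Efficiency Rebate: €219,500 is €7,900 into a €8,000 phase-out range, leaving 100/8,000 of the credit: €3,520 × 100/8,000 = €44. Education Credit: income exceeds €42,300 by €177,200 → 443 increments × €72 = €31,896 ≥ base, so the credit is €0. total €44 + €0 = €44
Difference: |€2,398 − €44| = €2,354.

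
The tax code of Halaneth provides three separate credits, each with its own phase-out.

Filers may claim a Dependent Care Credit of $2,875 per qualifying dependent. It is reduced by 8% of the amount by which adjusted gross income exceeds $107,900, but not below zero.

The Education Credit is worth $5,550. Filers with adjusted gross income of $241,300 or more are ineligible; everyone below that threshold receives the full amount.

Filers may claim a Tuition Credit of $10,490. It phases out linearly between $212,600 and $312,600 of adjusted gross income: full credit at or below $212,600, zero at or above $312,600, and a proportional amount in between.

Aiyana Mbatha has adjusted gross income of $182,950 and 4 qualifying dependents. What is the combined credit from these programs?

$21,536

Dependent Care Credit: base = 4 × $2,875 = $11,500. 8% of the $75,050 excess over $107,900 is $6,004; credit = $11,500 − $6,004 = $5,496.
Education Credit: $182,950 is below the $241,300 cutoff, so the full $5,550 applies.
Tuition Credit: $182,950 is at or below the $212,600 threshold, so the full $10,490 applies.
Total: $5,496 + $5,550 + $10,490 = $21,536.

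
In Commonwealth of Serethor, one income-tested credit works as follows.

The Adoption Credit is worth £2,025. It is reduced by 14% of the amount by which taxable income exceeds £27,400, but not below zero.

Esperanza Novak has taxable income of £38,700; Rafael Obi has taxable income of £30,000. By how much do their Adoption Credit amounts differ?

£1,218

Esperanza (£38,700): Adoption Credit: 14% of the £11,300 excess over £27,400 is £1,582; credit = £2,025 − £1,582 = £443.
Rafael (£30,000): Adoption Credit: 14% of the £2,600 excess over £27,400 is £364; credit = £2,025 − £364 = £1,661.
Difference: |£443 − £1,661| = £1,218.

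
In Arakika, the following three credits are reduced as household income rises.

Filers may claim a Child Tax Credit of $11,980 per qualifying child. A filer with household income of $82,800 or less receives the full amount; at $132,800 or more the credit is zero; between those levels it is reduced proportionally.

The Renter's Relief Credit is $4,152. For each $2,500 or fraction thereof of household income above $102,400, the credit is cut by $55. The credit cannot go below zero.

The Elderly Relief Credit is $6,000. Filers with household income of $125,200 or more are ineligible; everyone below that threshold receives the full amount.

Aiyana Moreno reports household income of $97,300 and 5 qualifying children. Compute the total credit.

Child Tax Credit: base = 5 × $11,980 = $59,900. $97,300 is $14,500 into a $50,000 phase-out range, leaving 35,500/50,000 of the credit: $59,900 × 35,500/50,000 = $42,529.
Renter's Relief Credit: $97,300 is at or below the $102,400 threshold, so the full $4,152 applies.
Elderly Relief Credit: $97,300 is below the $125,200 cutoff, so the full $6,000 applies.
Total: $42,529 + $4,152 + $6,000 = $52,681.

$52,681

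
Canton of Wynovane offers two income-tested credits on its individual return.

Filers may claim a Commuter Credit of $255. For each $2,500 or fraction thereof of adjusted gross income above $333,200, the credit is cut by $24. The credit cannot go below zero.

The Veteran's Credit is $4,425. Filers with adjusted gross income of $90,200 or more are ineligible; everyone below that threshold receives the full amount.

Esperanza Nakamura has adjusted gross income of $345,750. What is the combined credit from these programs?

$111

Commuter Credit: income exceeds $333,200 by $12,550, which is 6 full-or-partial $2,500 increments; reduction = 6 × $24 = $144, leaving $111.
Veteran's Credit: $345,750 meets or exceeds the $90,200 cutoff, so the credit is $0.
Total: $111 + $0 = $111.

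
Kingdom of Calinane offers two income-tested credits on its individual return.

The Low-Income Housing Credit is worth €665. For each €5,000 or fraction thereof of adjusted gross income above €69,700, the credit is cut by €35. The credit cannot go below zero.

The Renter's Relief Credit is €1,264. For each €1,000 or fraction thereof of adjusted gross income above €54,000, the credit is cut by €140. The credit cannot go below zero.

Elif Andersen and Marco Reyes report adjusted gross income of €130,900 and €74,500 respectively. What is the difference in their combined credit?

Elif (€130,900): Low-Income Housing Credit: income exceeds €69,700 by €61,200, which is 13 full-or-partial €5,000 increments; reduction = 13 × €35 = €455, leaving €210. Renter's Relief Credit: income exceeds €54,000 by €76,900 → 77 increments × €140 = €10,780 ≥ base, so the credit is €0. total €210 + €0 = €210
Marco (€74,500): Low-Income Housing Credit: income exceeds €69,700 by €4,800, which is 1 full-or-partial €5,000 increment; reduction = 1 × €35 = €35, leaving €630. Renter's Relief Credit: income exceeds €54,000 by €20,500 → 21 increments × €140 = €2,940 ≥ base, so the credit is €0. total €630 + €0 = €630
Difference: |€210 − €630| = €420.

€420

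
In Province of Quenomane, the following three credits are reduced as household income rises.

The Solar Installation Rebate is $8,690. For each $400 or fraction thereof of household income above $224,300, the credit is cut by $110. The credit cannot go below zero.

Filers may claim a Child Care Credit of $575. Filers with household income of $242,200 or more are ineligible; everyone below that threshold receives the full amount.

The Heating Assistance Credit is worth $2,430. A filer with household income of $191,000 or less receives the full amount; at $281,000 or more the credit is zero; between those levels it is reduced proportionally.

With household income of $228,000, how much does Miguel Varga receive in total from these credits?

Solar Installation Rebate: income exceeds $224,300 by $3,700, which is 10 full-or-partial $400 increments; reduction = 10 × $110 = $1,100, leaving $7,590.
Child Care Credit: $228,000 is below the $242,200 cutoff, so the full $575 applies.
Heating Assistance Credit: $228,000 is $37,000 into a $90,000 phase-out range, leaving 53,000/90,000 of the credit: $2,430 × 53,000/90,000 = $1,431.
Total: $7,590 + $575 + $1,431 = $9,596.

$9,596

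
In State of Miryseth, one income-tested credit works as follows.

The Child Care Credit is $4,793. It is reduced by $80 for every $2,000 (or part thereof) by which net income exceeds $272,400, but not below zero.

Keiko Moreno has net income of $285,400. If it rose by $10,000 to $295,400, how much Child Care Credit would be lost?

$400

At $285,400 — income exceeds $272,400 by $13,000, which is 7 full-or-partial $2,000 increments; reduction = 7 × $80 = $560, leaving $4,233.
At $295,400 — income exceeds $272,400 by $23,000, which is 12 full-or-partial $2,000 increments; reduction = 12 × $80 = $960, leaving $3,833.
Lost: $4,233 − $3,833 = $400.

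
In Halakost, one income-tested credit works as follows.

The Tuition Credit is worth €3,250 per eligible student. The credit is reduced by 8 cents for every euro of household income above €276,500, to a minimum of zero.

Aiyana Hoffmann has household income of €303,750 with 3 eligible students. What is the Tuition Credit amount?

Tuition Credit: base = 3 × €3,250 = €9,750. 8% of the €27,250 excess over €276,500 is €2,180; credit = €9,750 − €2,180 = €7,570.

€7,570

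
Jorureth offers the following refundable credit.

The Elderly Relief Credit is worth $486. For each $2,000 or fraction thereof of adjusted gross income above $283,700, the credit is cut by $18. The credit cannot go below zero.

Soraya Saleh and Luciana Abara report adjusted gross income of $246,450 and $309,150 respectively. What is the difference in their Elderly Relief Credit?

Soraya ($246,450): Elderly Relief Credit: $246,450 is at or below the $283,700 threshold, so the full $486 applies.
Luciana ($309,150): Elderly Relief Credit: income exceeds $283,700 by $25,450, which is 13 full-or-partial $2,000 increments; reduction = 13 × $18 = $234, leaving $252.
Difference: |$486 − $252| = $234.

$234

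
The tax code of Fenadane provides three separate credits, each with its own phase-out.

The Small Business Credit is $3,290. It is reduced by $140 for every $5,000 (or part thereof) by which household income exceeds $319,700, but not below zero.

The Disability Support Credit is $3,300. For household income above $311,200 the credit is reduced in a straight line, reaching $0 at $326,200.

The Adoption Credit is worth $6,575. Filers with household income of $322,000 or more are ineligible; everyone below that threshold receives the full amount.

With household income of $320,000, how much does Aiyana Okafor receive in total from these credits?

Small Business Credit: income exceeds $319,700 by $300, which is 1 full-or-partial $5,000 increment; reduction = 1 × $140 = $140, leaving $3,150.
Disability Support Credit: $320,000 is $8,800 into a $15,000 phase-out range, leaving 6,200/15,000 of the credit: $3,300 × 6,200/15,000 = $1,364.
Adoption Credit: $320,000 is below the $322,000 cutoff, so the full $6,575 applies.
Total: $3,150 + $1,364 + $6,575 = $11,089.

$11,089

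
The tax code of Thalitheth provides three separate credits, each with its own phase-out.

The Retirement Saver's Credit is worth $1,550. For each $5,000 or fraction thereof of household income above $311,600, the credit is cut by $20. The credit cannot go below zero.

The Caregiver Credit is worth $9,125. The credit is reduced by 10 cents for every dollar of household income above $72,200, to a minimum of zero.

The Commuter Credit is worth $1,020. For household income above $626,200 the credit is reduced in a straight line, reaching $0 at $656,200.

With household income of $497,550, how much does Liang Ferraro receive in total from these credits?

$1,810

Retirement Saver's Credit: income exceeds $311,600 by $185,950, which is 38 full-or-partial $5,000 increments; reduction = 38 × $20 = $760, leaving $790.
Caregiver Credit: 10% of the $425,350 excess over $72,200 is $42,535 ≥ base, so the credit is $0.
Commuter Credit: $497,550 is at or below the $626,200 threshold, so the full $1,020 applies.
Total: $790 + $0 + $1,020 = $1,810.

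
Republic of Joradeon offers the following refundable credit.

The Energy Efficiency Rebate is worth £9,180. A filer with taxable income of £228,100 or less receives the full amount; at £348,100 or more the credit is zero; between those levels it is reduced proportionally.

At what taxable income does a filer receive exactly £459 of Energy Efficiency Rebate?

£459 is 459/9,180 of the full £9,180, so 8,721/9,180 of the £120,000 range has been used: income = £228,100 + £120,000 × 8,721/9,180 = £342,100.

£342,100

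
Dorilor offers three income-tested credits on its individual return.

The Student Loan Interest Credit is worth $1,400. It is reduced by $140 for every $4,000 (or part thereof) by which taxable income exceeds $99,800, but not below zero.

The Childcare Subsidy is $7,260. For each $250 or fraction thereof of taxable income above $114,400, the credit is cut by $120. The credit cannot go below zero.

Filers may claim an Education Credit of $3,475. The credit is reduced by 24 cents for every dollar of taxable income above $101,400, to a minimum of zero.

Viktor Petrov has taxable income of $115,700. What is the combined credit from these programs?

$7,423

Student Loan Interest Credit: income exceeds $99,800 by $15,900, which is 4 full-or-partial $4,000 increments; reduction = 4 × $140 = $560, leaving $840.
Childcare Subsidy: income exceeds $114,400 by $1,300, which is 6 full-or-partial $250 increments; reduction = 6 × $120 = $720, leaving $6,540.
Education Credit: 24% of the $14,300 excess over $101,400 is $3,432; credit = $3,475 − $3,432 = $43.
Total: $840 + $6,540 + $43 = $7,423.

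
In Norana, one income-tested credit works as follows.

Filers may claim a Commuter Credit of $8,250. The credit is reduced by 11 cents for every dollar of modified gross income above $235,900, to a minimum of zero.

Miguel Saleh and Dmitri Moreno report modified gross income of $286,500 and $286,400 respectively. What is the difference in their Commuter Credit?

Miguel ($286,500): Commuter Credit: 11% of the $50,600 excess over $235,900 is $5,566; credit = $8,250 − $5,566 = $2,684.
Dmitri ($286,400): Commuter Credit: 11% of the $50,500 excess over $235,900 is $5,555; credit = $8,250 − $5,555 = $2,695.
Difference: |$2,684 − $2,695| = $11.

$11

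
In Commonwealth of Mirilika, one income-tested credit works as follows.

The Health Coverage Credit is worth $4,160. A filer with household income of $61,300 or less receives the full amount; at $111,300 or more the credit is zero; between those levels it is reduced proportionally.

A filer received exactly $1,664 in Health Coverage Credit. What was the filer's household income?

$91,300

$1,664 is 1,664/4,160 of the full $4,160, so 2,496/4,160 of the $50,000 range has been used: income = $61,300 + $50,000 × 2,496/4,160 = $91,300.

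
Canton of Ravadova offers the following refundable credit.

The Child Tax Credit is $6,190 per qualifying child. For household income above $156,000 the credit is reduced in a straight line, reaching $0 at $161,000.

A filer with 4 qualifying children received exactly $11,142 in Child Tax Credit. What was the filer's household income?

$158,750

Full credit = 4 × $6,190 = $24,760.
$11,142 is 11,142/24,760 of the full $24,760, so 13,618/24,760 of the $5,000 range has been used: income = $156,000 + $5,000 × 13,618/24,760 = $158,750.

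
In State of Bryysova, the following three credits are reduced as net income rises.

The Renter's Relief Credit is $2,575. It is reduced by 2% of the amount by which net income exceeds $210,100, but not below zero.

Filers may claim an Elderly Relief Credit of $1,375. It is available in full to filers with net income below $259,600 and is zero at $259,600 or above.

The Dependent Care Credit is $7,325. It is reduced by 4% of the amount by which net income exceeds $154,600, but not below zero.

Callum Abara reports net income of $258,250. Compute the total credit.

$6,166

Renter's Relief Credit: 2% of the $48,150 excess over $210,100 is $963; credit = $2,575 − $963 = $1,612.
Elderly Relief Credit: $258,250 is below the $259,600 cutoff, so the full $1,375 applies.
Dependent Care Credit: 4% of the $103,650 excess over $154,600 is $4,146; credit = $7,325 − $4,146 = $3,179.
Total: $1,612 + $1,375 + $3,179 = $6,166.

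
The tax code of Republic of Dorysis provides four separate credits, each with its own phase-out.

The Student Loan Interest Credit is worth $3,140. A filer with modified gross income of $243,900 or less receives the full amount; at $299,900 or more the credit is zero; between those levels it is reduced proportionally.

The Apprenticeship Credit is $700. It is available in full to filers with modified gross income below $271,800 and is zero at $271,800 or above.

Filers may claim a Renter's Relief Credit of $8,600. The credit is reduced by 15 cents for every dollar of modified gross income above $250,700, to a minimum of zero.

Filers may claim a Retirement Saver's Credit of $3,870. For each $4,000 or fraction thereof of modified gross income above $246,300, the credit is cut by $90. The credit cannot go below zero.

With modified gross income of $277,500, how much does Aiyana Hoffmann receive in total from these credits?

Student Loan Interest Credit: $277,500 is $33,600 into a $56,000 phase-out range, leaving 22,400/56,000 of the credit: $3,140 × 22,400/56,000 = $1,256.
Apprenticeship Credit: $277,500 meets or exceeds the $271,800 cutoff, so the credit is $0.
Renter's Relief Credit: 15% of the $26,800 excess over $250,700 is $4,020; credit = $8,600 − $4,020 = $4,580.
Retirement Saver's Credit: income exceeds $246,300 by $31,200, which is 8 full-or-partial $4,000 increments; reduction = 8 × $90 = $720, leaving $3,150.
Total: $1,256 + $0 + $4,580 + $3,150 = $8,986.

$8,986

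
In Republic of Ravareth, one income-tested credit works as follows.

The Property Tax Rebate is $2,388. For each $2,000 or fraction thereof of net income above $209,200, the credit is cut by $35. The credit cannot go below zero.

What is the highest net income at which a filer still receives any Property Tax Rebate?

After 68 increments the reduction is 68 × $35 = $2,380, leaving $8; one more increment wipes it out. Increment 68 ends at excess 68 × $2,000 = $136,000, so the highest qualifying income is $209,200 + $136,000 = $345,200.

$345,200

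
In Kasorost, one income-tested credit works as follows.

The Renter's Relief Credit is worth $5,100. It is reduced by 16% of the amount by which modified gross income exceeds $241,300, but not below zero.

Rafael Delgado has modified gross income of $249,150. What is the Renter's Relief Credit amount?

Renter's Relief Credit: 16% of the $7,850 excess over $241,300 is $1,256; credit = $5,100 − $1,256 = $3,844.

$3,844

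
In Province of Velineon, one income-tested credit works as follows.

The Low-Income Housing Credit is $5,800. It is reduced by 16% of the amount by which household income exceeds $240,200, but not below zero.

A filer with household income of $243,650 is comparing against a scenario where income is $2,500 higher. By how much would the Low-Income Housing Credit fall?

$400

At $243,650 — 16% of the $3,450 excess over $240,200 is $552; credit = $5,800 − $552 = $5,248.
At $246,150 — 16% of the $5,950 excess over $240,200 is $952; credit = $5,800 − $952 = $4,848.
Lost: $5,248 − $4,848 = $400.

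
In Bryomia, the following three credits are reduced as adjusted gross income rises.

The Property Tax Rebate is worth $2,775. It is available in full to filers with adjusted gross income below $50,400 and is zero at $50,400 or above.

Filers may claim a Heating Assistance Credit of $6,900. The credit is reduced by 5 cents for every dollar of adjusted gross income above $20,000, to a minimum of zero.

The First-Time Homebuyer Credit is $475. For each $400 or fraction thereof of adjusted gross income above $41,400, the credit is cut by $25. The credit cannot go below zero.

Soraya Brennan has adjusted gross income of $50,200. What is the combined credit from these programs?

Property Tax Rebate: $50,200 is below the $50,400 cutoff, so the full $2,775 applies.
Heating Assistance Credit: 5% of the $30,200 excess over $20,000 is $1,510; credit = $6,900 − $1,510 = $5,390.
First-Time Homebuyer Credit: income exceeds $41,400 by $8,800 → 22 increments × $25 = $550 ≥ base, so the credit is $0.
Total: $2,775 + $5,390 + $0 = $8,165.

$8,165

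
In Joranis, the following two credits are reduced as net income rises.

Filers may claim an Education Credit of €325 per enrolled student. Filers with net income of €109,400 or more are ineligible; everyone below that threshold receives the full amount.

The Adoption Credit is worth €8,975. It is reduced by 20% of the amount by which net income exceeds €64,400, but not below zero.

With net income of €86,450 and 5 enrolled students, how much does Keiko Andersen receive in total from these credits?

Education Credit: base = 5 × €325 = €1,625. €86,450 is below the €109,400 cutoff, so the full €1,625 applies.
Adoption Credit: 20% of the €22,050 excess over €64,400 is €4,410; credit = €8,975 − €4,410 = €4,565.
Total: €1,625 + €4,565 = €6,190.

€6,190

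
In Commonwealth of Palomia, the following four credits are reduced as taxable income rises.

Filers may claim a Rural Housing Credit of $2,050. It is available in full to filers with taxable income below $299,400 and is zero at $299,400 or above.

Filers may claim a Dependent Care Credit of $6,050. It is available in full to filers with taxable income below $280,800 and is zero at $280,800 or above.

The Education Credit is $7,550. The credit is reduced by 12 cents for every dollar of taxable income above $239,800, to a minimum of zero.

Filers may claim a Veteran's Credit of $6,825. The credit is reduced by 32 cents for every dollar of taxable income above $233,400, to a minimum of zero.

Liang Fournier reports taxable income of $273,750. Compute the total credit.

$11,576

Rural Housing Credit: $273,750 is below the $299,400 cutoff, so the full $2,050 applies.
Dependent Care Credit: $273,750 is below the $280,800 cutoff, so the full $6,050 applies.
Education Credit: 12% of the $33,950 excess over $239,800 is $4,074; credit = $7,550 − $4,074 = $3,476.
Veteran's Credit: 32% of the $40,350 excess over $233,400 is $12,912 ≥ base, so the credit is $0.
Total: $2,050 + $6,050 + $3,476 + $0 = $11,576.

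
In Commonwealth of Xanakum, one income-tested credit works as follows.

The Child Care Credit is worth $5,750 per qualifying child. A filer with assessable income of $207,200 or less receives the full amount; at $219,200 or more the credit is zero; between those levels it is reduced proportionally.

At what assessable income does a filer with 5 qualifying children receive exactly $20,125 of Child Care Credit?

$210,800

Full credit = 5 × $5,750 = $28,750.
$20,125 is 20,125/28,750 of the full $28,750, so 8,625/28,750 of the $12,000 range has been used: income = $207,200 + $12,000 × 8,625/28,750 = $210,800.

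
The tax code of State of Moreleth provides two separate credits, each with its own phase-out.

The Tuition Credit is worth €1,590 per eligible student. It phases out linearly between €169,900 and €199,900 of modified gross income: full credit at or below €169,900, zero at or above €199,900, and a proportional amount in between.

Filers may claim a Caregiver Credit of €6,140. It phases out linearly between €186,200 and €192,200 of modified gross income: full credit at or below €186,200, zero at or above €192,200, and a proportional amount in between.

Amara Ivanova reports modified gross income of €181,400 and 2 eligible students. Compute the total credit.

Tuition Credit: base = 2 × €1,590 = €3,180. €181,400 is €11,500 into a €30,000 phase-out range, leaving 18,500/30,000 of the credit: €3,180 × 18,500/30,000 = €1,961.
Caregiver Credit: €181,400 is at or below the €186,200 threshold, so the full €6,140 applies.
Total: €1,961 + €6,140 = €8,101.

€8,101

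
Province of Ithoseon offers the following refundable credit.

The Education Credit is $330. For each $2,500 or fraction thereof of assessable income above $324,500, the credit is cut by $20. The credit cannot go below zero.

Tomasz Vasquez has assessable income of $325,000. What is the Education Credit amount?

$310

Education Credit: income exceeds $324,500 by $500, which is 1 full-or-partial $2,500 increment; reduction = 1 × $20 = $20, leaving $310.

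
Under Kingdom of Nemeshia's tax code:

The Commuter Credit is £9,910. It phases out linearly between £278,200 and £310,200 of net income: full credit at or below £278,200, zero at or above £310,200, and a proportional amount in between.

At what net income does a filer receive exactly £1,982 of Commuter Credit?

£1,982 is 1,982/9,910 of the full £9,910, so 7,928/9,910 of the £32,000 range has been used: income = £278,200 + £32,000 × 7,928/9,910 = £303,800.

£303,800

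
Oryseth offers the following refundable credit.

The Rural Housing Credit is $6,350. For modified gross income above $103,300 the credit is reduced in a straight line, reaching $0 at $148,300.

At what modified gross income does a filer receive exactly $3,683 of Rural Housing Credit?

$122,200

$3,683 is 3,683/6,350 of the full $6,350, so 2,667/6,350 of the $45,000 range has been used: income = $103,300 + $45,000 × 2,667/6,350 = $122,200.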